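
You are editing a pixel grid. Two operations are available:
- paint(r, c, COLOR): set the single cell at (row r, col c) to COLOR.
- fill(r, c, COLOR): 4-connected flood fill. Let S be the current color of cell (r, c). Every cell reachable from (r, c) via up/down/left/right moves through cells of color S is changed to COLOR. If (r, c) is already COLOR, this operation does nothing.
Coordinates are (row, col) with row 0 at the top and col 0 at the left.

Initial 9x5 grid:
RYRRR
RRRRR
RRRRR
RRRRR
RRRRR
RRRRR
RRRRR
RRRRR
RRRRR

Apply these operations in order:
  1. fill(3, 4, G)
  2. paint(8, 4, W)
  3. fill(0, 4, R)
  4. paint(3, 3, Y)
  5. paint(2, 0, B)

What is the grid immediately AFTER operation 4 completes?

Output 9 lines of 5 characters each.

After op 1 fill(3,4,G) [44 cells changed]:
GYGGG
GGGGG
GGGGG
GGGGG
GGGGG
GGGGG
GGGGG
GGGGG
GGGGG
After op 2 paint(8,4,W):
GYGGG
GGGGG
GGGGG
GGGGG
GGGGG
GGGGG
GGGGG
GGGGG
GGGGW
After op 3 fill(0,4,R) [43 cells changed]:
RYRRR
RRRRR
RRRRR
RRRRR
RRRRR
RRRRR
RRRRR
RRRRR
RRRRW
After op 4 paint(3,3,Y):
RYRRR
RRRRR
RRRRR
RRRYR
RRRRR
RRRRR
RRRRR
RRRRR
RRRRW

Answer: RYRRR
RRRRR
RRRRR
RRRYR
RRRRR
RRRRR
RRRRR
RRRRR
RRRRW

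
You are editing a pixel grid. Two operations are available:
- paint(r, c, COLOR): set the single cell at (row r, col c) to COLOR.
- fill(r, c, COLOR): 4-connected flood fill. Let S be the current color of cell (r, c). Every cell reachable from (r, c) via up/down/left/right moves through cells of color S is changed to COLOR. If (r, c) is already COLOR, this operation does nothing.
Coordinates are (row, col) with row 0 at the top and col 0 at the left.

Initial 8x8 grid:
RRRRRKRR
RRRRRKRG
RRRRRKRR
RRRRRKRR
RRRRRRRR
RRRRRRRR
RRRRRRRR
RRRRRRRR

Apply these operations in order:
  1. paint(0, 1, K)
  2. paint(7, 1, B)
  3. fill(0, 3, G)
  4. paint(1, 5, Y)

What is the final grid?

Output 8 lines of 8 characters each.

After op 1 paint(0,1,K):
RKRRRKRR
RRRRRKRG
RRRRRKRR
RRRRRKRR
RRRRRRRR
RRRRRRRR
RRRRRRRR
RRRRRRRR
After op 2 paint(7,1,B):
RKRRRKRR
RRRRRKRG
RRRRRKRR
RRRRRKRR
RRRRRRRR
RRRRRRRR
RRRRRRRR
RBRRRRRR
After op 3 fill(0,3,G) [57 cells changed]:
GKGGGKGG
GGGGGKGG
GGGGGKGG
GGGGGKGG
GGGGGGGG
GGGGGGGG
GGGGGGGG
GBGGGGGG
After op 4 paint(1,5,Y):
GKGGGKGG
GGGGGYGG
GGGGGKGG
GGGGGKGG
GGGGGGGG
GGGGGGGG
GGGGGGGG
GBGGGGGG

Answer: GKGGGKGG
GGGGGYGG
GGGGGKGG
GGGGGKGG
GGGGGGGG
GGGGGGGG
GGGGGGGG
GBGGGGGG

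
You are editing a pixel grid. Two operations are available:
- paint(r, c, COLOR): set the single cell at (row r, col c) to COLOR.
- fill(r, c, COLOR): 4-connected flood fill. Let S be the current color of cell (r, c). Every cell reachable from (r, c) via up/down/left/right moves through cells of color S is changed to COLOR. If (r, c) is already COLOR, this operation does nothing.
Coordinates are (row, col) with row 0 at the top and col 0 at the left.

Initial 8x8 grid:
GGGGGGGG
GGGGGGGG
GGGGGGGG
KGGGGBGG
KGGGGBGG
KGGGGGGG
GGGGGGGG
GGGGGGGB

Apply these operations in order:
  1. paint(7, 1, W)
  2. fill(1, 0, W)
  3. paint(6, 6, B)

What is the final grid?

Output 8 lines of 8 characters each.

After op 1 paint(7,1,W):
GGGGGGGG
GGGGGGGG
GGGGGGGG
KGGGGBGG
KGGGGBGG
KGGGGGGG
GGGGGGGG
GWGGGGGB
After op 2 fill(1,0,W) [57 cells changed]:
WWWWWWWW
WWWWWWWW
WWWWWWWW
KWWWWBWW
KWWWWBWW
KWWWWWWW
WWWWWWWW
WWWWWWWB
After op 3 paint(6,6,B):
WWWWWWWW
WWWWWWWW
WWWWWWWW
KWWWWBWW
KWWWWBWW
KWWWWWWW
WWWWWWBW
WWWWWWWB

Answer: WWWWWWWW
WWWWWWWW
WWWWWWWW
KWWWWBWW
KWWWWBWW
KWWWWWWW
WWWWWWBW
WWWWWWWB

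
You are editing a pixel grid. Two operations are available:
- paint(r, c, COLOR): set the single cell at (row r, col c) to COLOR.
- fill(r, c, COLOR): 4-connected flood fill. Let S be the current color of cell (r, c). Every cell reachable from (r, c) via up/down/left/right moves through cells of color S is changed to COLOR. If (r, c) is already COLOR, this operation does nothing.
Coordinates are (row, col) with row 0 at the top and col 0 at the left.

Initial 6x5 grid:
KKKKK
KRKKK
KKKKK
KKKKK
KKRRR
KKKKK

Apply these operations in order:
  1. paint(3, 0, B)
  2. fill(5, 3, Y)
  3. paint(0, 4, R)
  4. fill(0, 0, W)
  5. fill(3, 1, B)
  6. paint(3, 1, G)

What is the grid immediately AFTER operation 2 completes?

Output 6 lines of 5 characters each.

Answer: YYYYY
YRYYY
YYYYY
BYYYY
YYRRR
YYYYY

Derivation:
After op 1 paint(3,0,B):
KKKKK
KRKKK
KKKKK
BKKKK
KKRRR
KKKKK
After op 2 fill(5,3,Y) [25 cells changed]:
YYYYY
YRYYY
YYYYY
BYYYY
YYRRR
YYYYY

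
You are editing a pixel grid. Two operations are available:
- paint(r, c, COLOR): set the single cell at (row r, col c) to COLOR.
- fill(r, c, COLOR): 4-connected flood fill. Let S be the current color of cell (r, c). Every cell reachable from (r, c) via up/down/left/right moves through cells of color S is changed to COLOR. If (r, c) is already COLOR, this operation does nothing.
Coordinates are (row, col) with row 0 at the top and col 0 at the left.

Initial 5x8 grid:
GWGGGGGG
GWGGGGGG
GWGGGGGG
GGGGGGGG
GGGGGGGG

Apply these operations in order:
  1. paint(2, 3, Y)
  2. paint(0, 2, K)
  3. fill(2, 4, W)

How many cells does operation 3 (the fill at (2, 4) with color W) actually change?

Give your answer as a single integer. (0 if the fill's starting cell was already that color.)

After op 1 paint(2,3,Y):
GWGGGGGG
GWGGGGGG
GWGYGGGG
GGGGGGGG
GGGGGGGG
After op 2 paint(0,2,K):
GWKGGGGG
GWGGGGGG
GWGYGGGG
GGGGGGGG
GGGGGGGG
After op 3 fill(2,4,W) [35 cells changed]:
WWKWWWWW
WWWWWWWW
WWWYWWWW
WWWWWWWW
WWWWWWWW

Answer: 35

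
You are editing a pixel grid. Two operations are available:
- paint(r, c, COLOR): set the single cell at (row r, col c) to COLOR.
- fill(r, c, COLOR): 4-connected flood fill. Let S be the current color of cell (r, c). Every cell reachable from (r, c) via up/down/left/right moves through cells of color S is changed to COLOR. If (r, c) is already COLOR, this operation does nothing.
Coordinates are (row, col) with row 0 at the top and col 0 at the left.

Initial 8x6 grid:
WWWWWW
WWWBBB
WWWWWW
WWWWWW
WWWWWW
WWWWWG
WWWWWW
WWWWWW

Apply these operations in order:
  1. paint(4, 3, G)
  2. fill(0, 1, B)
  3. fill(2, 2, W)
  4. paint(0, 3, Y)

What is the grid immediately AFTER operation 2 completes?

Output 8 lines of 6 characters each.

Answer: BBBBBB
BBBBBB
BBBBBB
BBBBBB
BBBGBB
BBBBBG
BBBBBB
BBBBBB

Derivation:
After op 1 paint(4,3,G):
WWWWWW
WWWBBB
WWWWWW
WWWWWW
WWWGWW
WWWWWG
WWWWWW
WWWWWW
After op 2 fill(0,1,B) [43 cells changed]:
BBBBBB
BBBBBB
BBBBBB
BBBBBB
BBBGBB
BBBBBG
BBBBBB
BBBBBB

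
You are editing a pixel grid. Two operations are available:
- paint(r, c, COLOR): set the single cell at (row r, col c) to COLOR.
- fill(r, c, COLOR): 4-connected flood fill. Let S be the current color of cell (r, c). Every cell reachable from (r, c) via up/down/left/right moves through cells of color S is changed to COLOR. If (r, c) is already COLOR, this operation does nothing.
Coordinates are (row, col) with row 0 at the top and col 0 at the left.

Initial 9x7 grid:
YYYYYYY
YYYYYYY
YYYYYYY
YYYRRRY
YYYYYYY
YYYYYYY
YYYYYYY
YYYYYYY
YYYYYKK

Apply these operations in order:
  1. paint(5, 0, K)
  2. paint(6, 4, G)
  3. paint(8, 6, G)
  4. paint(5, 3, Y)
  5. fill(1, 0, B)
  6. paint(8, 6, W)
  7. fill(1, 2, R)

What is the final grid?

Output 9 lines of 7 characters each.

After op 1 paint(5,0,K):
YYYYYYY
YYYYYYY
YYYYYYY
YYYRRRY
YYYYYYY
KYYYYYY
YYYYYYY
YYYYYYY
YYYYYKK
After op 2 paint(6,4,G):
YYYYYYY
YYYYYYY
YYYYYYY
YYYRRRY
YYYYYYY
KYYYYYY
YYYYGYY
YYYYYYY
YYYYYKK
After op 3 paint(8,6,G):
YYYYYYY
YYYYYYY
YYYYYYY
YYYRRRY
YYYYYYY
KYYYYYY
YYYYGYY
YYYYYYY
YYYYYKG
After op 4 paint(5,3,Y):
YYYYYYY
YYYYYYY
YYYYYYY
YYYRRRY
YYYYYYY
KYYYYYY
YYYYGYY
YYYYYYY
YYYYYKG
After op 5 fill(1,0,B) [56 cells changed]:
BBBBBBB
BBBBBBB
BBBBBBB
BBBRRRB
BBBBBBB
KBBBBBB
BBBBGBB
BBBBBBB
BBBBBKG
After op 6 paint(8,6,W):
BBBBBBB
BBBBBBB
BBBBBBB
BBBRRRB
BBBBBBB
KBBBBBB
BBBBGBB
BBBBBBB
BBBBBKW
After op 7 fill(1,2,R) [56 cells changed]:
RRRRRRR
RRRRRRR
RRRRRRR
RRRRRRR
RRRRRRR
KRRRRRR
RRRRGRR
RRRRRRR
RRRRRKW

Answer: RRRRRRR
RRRRRRR
RRRRRRR
RRRRRRR
RRRRRRR
KRRRRRR
RRRRGRR
RRRRRRR
RRRRRKW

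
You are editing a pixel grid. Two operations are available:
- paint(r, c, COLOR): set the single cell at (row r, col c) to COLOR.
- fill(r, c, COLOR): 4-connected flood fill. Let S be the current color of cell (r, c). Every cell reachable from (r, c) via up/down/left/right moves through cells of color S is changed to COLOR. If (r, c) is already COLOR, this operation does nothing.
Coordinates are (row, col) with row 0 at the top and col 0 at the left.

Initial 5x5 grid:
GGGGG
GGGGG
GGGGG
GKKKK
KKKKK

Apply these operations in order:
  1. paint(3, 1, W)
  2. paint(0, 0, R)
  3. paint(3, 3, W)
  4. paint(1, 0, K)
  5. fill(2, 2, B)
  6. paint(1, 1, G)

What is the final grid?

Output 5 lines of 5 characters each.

Answer: RBBBB
KGBBB
BBBBB
BWKWK
KKKKK

Derivation:
After op 1 paint(3,1,W):
GGGGG
GGGGG
GGGGG
GWKKK
KKKKK
After op 2 paint(0,0,R):
RGGGG
GGGGG
GGGGG
GWKKK
KKKKK
After op 3 paint(3,3,W):
RGGGG
GGGGG
GGGGG
GWKWK
KKKKK
After op 4 paint(1,0,K):
RGGGG
KGGGG
GGGGG
GWKWK
KKKKK
After op 5 fill(2,2,B) [14 cells changed]:
RBBBB
KBBBB
BBBBB
BWKWK
KKKKK
After op 6 paint(1,1,G):
RBBBB
KGBBB
BBBBB
BWKWK
KKKKK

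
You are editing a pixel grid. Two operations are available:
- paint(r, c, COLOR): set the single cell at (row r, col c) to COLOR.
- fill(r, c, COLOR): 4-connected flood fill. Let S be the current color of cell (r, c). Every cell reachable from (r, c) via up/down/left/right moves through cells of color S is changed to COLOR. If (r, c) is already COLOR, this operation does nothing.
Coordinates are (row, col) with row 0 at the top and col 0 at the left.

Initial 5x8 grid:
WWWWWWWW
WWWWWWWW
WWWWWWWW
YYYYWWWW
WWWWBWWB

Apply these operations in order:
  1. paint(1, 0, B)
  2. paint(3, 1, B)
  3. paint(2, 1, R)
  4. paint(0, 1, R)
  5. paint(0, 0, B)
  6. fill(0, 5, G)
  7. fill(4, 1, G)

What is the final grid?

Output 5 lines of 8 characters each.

Answer: BRGGGGGG
BGGGGGGG
WRGGGGGG
YBYYGGGG
GGGGBGGB

Derivation:
After op 1 paint(1,0,B):
WWWWWWWW
BWWWWWWW
WWWWWWWW
YYYYWWWW
WWWWBWWB
After op 2 paint(3,1,B):
WWWWWWWW
BWWWWWWW
WWWWWWWW
YBYYWWWW
WWWWBWWB
After op 3 paint(2,1,R):
WWWWWWWW
BWWWWWWW
WRWWWWWW
YBYYWWWW
WWWWBWWB
After op 4 paint(0,1,R):
WRWWWWWW
BWWWWWWW
WRWWWWWW
YBYYWWWW
WWWWBWWB
After op 5 paint(0,0,B):
BRWWWWWW
BWWWWWWW
WRWWWWWW
YBYYWWWW
WWWWBWWB
After op 6 fill(0,5,G) [25 cells changed]:
BRGGGGGG
BGGGGGGG
WRGGGGGG
YBYYGGGG
WWWWBGGB
After op 7 fill(4,1,G) [4 cells changed]:
BRGGGGGG
BGGGGGGG
WRGGGGGG
YBYYGGGG
GGGGBGGB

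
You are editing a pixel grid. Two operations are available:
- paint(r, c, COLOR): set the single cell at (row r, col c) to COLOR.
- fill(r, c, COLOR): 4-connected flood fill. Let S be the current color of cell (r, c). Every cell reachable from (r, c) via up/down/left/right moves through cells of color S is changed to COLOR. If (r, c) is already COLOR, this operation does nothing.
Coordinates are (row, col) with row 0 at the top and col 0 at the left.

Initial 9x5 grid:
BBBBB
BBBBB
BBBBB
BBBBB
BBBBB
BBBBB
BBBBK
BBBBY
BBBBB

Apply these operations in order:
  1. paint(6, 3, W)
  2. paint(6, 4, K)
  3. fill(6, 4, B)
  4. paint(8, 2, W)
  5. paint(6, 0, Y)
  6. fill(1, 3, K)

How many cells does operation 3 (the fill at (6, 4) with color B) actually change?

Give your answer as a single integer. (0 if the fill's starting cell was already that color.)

Answer: 1

Derivation:
After op 1 paint(6,3,W):
BBBBB
BBBBB
BBBBB
BBBBB
BBBBB
BBBBB
BBBWK
BBBBY
BBBBB
After op 2 paint(6,4,K):
BBBBB
BBBBB
BBBBB
BBBBB
BBBBB
BBBBB
BBBWK
BBBBY
BBBBB
After op 3 fill(6,4,B) [1 cells changed]:
BBBBB
BBBBB
BBBBB
BBBBB
BBBBB
BBBBB
BBBWB
BBBBY
BBBBB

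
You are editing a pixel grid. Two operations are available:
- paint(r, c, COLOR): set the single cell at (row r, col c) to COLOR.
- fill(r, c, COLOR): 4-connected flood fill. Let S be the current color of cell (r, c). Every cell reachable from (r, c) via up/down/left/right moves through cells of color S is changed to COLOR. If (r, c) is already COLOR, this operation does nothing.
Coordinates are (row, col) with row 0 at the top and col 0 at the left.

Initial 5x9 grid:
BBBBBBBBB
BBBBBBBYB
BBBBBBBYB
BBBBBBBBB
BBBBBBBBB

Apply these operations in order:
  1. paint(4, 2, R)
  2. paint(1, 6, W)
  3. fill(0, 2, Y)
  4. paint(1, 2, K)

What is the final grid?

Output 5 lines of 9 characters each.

Answer: YYYYYYYYY
YYKYYYWYY
YYYYYYYYY
YYYYYYYYY
YYRYYYYYY

Derivation:
After op 1 paint(4,2,R):
BBBBBBBBB
BBBBBBBYB
BBBBBBBYB
BBBBBBBBB
BBRBBBBBB
After op 2 paint(1,6,W):
BBBBBBBBB
BBBBBBWYB
BBBBBBBYB
BBBBBBBBB
BBRBBBBBB
After op 3 fill(0,2,Y) [41 cells changed]:
YYYYYYYYY
YYYYYYWYY
YYYYYYYYY
YYYYYYYYY
YYRYYYYYY
After op 4 paint(1,2,K):
YYYYYYYYY
YYKYYYWYY
YYYYYYYYY
YYYYYYYYY
YYRYYYYYY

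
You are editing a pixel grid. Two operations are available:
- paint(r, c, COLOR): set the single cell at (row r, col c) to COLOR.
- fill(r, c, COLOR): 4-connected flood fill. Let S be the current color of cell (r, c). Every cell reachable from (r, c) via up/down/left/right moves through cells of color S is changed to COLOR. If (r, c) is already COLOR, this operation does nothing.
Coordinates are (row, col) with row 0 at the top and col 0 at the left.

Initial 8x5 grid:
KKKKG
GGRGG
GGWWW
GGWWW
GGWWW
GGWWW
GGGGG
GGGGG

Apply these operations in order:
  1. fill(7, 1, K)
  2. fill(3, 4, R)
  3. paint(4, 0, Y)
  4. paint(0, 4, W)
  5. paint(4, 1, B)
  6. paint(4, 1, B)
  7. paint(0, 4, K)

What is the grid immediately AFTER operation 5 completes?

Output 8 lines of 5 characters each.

After op 1 fill(7,1,K) [20 cells changed]:
KKKKG
KKRGG
KKWWW
KKWWW
KKWWW
KKWWW
KKKKK
KKKKK
After op 2 fill(3,4,R) [12 cells changed]:
KKKKG
KKRGG
KKRRR
KKRRR
KKRRR
KKRRR
KKKKK
KKKKK
After op 3 paint(4,0,Y):
KKKKG
KKRGG
KKRRR
KKRRR
YKRRR
KKRRR
KKKKK
KKKKK
After op 4 paint(0,4,W):
KKKKW
KKRGG
KKRRR
KKRRR
YKRRR
KKRRR
KKKKK
KKKKK
After op 5 paint(4,1,B):
KKKKW
KKRGG
KKRRR
KKRRR
YBRRR
KKRRR
KKKKK
KKKKK

Answer: KKKKW
KKRGG
KKRRR
KKRRR
YBRRR
KKRRR
KKKKK
KKKKK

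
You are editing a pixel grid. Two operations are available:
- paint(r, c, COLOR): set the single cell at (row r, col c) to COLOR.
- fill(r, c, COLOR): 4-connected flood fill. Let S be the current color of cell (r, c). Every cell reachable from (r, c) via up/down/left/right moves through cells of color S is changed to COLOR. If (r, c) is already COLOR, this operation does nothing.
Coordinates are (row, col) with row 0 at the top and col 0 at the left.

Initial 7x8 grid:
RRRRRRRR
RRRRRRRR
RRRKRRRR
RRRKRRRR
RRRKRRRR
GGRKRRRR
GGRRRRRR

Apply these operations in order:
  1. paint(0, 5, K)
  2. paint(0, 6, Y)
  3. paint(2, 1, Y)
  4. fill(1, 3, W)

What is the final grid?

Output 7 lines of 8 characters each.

After op 1 paint(0,5,K):
RRRRRKRR
RRRRRRRR
RRRKRRRR
RRRKRRRR
RRRKRRRR
GGRKRRRR
GGRRRRRR
After op 2 paint(0,6,Y):
RRRRRKYR
RRRRRRRR
RRRKRRRR
RRRKRRRR
RRRKRRRR
GGRKRRRR
GGRRRRRR
After op 3 paint(2,1,Y):
RRRRRKYR
RRRRRRRR
RYRKRRRR
RRRKRRRR
RRRKRRRR
GGRKRRRR
GGRRRRRR
After op 4 fill(1,3,W) [45 cells changed]:
WWWWWKYW
WWWWWWWW
WYWKWWWW
WWWKWWWW
WWWKWWWW
GGWKWWWW
GGWWWWWW

Answer: WWWWWKYW
WWWWWWWW
WYWKWWWW
WWWKWWWW
WWWKWWWW
GGWKWWWW
GGWWWWWW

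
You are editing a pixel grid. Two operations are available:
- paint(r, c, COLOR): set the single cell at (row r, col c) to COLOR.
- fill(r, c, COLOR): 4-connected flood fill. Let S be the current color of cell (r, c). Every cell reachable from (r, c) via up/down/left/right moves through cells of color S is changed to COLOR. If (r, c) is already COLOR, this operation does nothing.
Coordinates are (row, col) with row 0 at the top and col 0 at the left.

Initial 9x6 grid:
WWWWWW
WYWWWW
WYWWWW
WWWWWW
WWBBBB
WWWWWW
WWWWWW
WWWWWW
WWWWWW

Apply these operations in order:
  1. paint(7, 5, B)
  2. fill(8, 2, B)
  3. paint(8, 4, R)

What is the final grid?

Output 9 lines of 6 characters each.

After op 1 paint(7,5,B):
WWWWWW
WYWWWW
WYWWWW
WWWWWW
WWBBBB
WWWWWW
WWWWWW
WWWWWB
WWWWWW
After op 2 fill(8,2,B) [47 cells changed]:
BBBBBB
BYBBBB
BYBBBB
BBBBBB
BBBBBB
BBBBBB
BBBBBB
BBBBBB
BBBBBB
After op 3 paint(8,4,R):
BBBBBB
BYBBBB
BYBBBB
BBBBBB
BBBBBB
BBBBBB
BBBBBB
BBBBBB
BBBBRB

Answer: BBBBBB
BYBBBB
BYBBBB
BBBBBB
BBBBBB
BBBBBB
BBBBBB
BBBBBB
BBBBRB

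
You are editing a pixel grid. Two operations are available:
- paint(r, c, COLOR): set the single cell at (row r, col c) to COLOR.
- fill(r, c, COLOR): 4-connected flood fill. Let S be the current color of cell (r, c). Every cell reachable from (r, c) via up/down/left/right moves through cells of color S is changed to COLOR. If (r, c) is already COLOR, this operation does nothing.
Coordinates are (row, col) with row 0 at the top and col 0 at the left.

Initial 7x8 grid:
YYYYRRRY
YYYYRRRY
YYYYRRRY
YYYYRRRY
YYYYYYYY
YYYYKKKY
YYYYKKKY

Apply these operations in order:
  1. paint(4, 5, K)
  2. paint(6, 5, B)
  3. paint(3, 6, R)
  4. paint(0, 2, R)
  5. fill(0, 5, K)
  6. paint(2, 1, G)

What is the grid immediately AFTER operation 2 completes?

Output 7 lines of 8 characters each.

Answer: YYYYRRRY
YYYYRRRY
YYYYRRRY
YYYYRRRY
YYYYYKYY
YYYYKKKY
YYYYKBKY

Derivation:
After op 1 paint(4,5,K):
YYYYRRRY
YYYYRRRY
YYYYRRRY
YYYYRRRY
YYYYYKYY
YYYYKKKY
YYYYKKKY
After op 2 paint(6,5,B):
YYYYRRRY
YYYYRRRY
YYYYRRRY
YYYYRRRY
YYYYYKYY
YYYYKKKY
YYYYKBKY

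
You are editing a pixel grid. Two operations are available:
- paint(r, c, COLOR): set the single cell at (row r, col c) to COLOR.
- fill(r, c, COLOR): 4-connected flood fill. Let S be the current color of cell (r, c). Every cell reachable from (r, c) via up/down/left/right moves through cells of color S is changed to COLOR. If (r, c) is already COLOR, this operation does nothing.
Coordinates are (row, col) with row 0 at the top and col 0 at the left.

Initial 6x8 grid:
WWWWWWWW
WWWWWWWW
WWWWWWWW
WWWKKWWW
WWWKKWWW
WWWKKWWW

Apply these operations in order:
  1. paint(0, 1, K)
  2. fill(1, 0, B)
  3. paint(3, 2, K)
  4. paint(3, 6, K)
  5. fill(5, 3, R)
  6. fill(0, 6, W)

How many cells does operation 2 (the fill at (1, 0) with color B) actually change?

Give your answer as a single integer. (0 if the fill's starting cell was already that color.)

Answer: 41

Derivation:
After op 1 paint(0,1,K):
WKWWWWWW
WWWWWWWW
WWWWWWWW
WWWKKWWW
WWWKKWWW
WWWKKWWW
After op 2 fill(1,0,B) [41 cells changed]:
BKBBBBBB
BBBBBBBB
BBBBBBBB
BBBKKBBB
BBBKKBBB
BBBKKBBB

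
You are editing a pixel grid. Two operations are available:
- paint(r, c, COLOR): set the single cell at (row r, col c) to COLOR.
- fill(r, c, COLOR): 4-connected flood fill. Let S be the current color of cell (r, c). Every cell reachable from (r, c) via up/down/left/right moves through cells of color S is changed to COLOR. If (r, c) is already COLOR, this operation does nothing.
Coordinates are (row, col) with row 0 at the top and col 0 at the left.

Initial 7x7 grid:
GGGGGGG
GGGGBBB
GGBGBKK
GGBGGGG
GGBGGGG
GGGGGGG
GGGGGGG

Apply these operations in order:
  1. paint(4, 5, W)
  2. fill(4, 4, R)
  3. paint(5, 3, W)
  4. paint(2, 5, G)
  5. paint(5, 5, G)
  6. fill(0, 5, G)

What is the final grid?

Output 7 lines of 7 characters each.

Answer: GGGGGGG
GGGGBBB
GGBGBGK
GGBGGGG
GGBGGWG
GGGWGGG
GGGGGGG

Derivation:
After op 1 paint(4,5,W):
GGGGGGG
GGGGBBB
GGBGBKK
GGBGGGG
GGBGGWG
GGGGGGG
GGGGGGG
After op 2 fill(4,4,R) [39 cells changed]:
RRRRRRR
RRRRBBB
RRBRBKK
RRBRRRR
RRBRRWR
RRRRRRR
RRRRRRR
After op 3 paint(5,3,W):
RRRRRRR
RRRRBBB
RRBRBKK
RRBRRRR
RRBRRWR
RRRWRRR
RRRRRRR
After op 4 paint(2,5,G):
RRRRRRR
RRRRBBB
RRBRBGK
RRBRRRR
RRBRRWR
RRRWRRR
RRRRRRR
After op 5 paint(5,5,G):
RRRRRRR
RRRRBBB
RRBRBGK
RRBRRRR
RRBRRWR
RRRWRGR
RRRRRRR
After op 6 fill(0,5,G) [37 cells changed]:
GGGGGGG
GGGGBBB
GGBGBGK
GGBGGGG
GGBGGWG
GGGWGGG
GGGGGGG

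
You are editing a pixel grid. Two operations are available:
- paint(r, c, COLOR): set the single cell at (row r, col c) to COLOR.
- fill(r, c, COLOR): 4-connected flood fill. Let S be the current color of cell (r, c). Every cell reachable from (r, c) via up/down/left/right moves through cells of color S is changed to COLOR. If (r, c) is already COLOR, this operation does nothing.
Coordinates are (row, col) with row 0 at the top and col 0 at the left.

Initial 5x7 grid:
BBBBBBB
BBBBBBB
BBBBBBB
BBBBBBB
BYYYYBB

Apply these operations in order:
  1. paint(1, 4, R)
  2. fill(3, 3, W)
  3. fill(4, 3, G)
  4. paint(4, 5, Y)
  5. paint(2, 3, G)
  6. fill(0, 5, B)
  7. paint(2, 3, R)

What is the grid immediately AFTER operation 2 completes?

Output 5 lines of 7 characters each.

Answer: WWWWWWW
WWWWRWW
WWWWWWW
WWWWWWW
WYYYYWW

Derivation:
After op 1 paint(1,4,R):
BBBBBBB
BBBBRBB
BBBBBBB
BBBBBBB
BYYYYBB
After op 2 fill(3,3,W) [30 cells changed]:
WWWWWWW
WWWWRWW
WWWWWWW
WWWWWWW
WYYYYWW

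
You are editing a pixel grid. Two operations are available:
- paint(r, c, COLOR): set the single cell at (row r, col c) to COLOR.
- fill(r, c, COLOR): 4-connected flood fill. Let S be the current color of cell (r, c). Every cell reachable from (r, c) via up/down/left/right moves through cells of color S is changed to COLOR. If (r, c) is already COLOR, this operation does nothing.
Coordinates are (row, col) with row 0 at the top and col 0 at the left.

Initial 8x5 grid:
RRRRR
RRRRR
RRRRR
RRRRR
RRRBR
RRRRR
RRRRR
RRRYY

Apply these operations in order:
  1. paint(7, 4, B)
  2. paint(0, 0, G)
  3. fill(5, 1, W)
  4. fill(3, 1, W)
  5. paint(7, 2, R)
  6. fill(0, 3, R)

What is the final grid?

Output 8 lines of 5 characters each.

Answer: GRRRR
RRRRR
RRRRR
RRRRR
RRRBR
RRRRR
RRRRR
RRRYB

Derivation:
After op 1 paint(7,4,B):
RRRRR
RRRRR
RRRRR
RRRRR
RRRBR
RRRRR
RRRRR
RRRYB
After op 2 paint(0,0,G):
GRRRR
RRRRR
RRRRR
RRRRR
RRRBR
RRRRR
RRRRR
RRRYB
After op 3 fill(5,1,W) [36 cells changed]:
GWWWW
WWWWW
WWWWW
WWWWW
WWWBW
WWWWW
WWWWW
WWWYB
After op 4 fill(3,1,W) [0 cells changed]:
GWWWW
WWWWW
WWWWW
WWWWW
WWWBW
WWWWW
WWWWW
WWWYB
After op 5 paint(7,2,R):
GWWWW
WWWWW
WWWWW
WWWWW
WWWBW
WWWWW
WWWWW
WWRYB
After op 6 fill(0,3,R) [35 cells changed]:
GRRRR
RRRRR
RRRRR
RRRRR
RRRBR
RRRRR
RRRRR
RRRYB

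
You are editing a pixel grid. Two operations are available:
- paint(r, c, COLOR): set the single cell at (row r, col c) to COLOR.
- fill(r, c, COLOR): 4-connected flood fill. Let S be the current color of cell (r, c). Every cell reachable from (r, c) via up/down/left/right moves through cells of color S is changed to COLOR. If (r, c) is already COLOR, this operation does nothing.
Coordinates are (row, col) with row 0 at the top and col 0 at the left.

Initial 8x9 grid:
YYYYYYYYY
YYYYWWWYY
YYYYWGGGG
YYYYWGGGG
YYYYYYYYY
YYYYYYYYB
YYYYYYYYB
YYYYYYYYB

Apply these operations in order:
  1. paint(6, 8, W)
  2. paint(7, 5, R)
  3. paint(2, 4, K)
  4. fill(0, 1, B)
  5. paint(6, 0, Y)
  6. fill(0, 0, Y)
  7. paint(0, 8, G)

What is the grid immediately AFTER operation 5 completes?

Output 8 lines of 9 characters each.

After op 1 paint(6,8,W):
YYYYYYYYY
YYYYWWWYY
YYYYWGGGG
YYYYWGGGG
YYYYYYYYY
YYYYYYYYB
YYYYYYYYW
YYYYYYYYB
After op 2 paint(7,5,R):
YYYYYYYYY
YYYYWWWYY
YYYYWGGGG
YYYYWGGGG
YYYYYYYYY
YYYYYYYYB
YYYYYYYYW
YYYYYRYYB
After op 3 paint(2,4,K):
YYYYYYYYY
YYYYWWWYY
YYYYKGGGG
YYYYWGGGG
YYYYYYYYY
YYYYYYYYB
YYYYYYYYW
YYYYYRYYB
After op 4 fill(0,1,B) [55 cells changed]:
BBBBBBBBB
BBBBWWWBB
BBBBKGGGG
BBBBWGGGG
BBBBBBBBB
BBBBBBBBB
BBBBBBBBW
BBBBBRBBB
After op 5 paint(6,0,Y):
BBBBBBBBB
BBBBWWWBB
BBBBKGGGG
BBBBWGGGG
BBBBBBBBB
BBBBBBBBB
YBBBBBBBW
BBBBBRBBB

Answer: BBBBBBBBB
BBBBWWWBB
BBBBKGGGG
BBBBWGGGG
BBBBBBBBB
BBBBBBBBB
YBBBBBBBW
BBBBBRBBB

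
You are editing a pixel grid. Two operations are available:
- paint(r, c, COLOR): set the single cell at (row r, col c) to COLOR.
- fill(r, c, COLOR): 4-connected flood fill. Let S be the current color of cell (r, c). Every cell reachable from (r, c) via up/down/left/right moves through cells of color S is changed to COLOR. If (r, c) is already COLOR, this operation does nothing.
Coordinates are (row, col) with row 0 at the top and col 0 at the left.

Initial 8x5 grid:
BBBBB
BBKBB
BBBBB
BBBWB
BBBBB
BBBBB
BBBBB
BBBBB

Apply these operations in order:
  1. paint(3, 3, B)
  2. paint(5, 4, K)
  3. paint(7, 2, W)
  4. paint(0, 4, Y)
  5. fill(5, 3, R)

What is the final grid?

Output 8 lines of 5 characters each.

Answer: RRRRY
RRKRR
RRRRR
RRRRR
RRRRR
RRRRK
RRRRR
RRWRR

Derivation:
After op 1 paint(3,3,B):
BBBBB
BBKBB
BBBBB
BBBBB
BBBBB
BBBBB
BBBBB
BBBBB
After op 2 paint(5,4,K):
BBBBB
BBKBB
BBBBB
BBBBB
BBBBB
BBBBK
BBBBB
BBBBB
After op 3 paint(7,2,W):
BBBBB
BBKBB
BBBBB
BBBBB
BBBBB
BBBBK
BBBBB
BBWBB
After op 4 paint(0,4,Y):
BBBBY
BBKBB
BBBBB
BBBBB
BBBBB
BBBBK
BBBBB
BBWBB
After op 5 fill(5,3,R) [36 cells changed]:
RRRRY
RRKRR
RRRRR
RRRRR
RRRRR
RRRRK
RRRRR
RRWRR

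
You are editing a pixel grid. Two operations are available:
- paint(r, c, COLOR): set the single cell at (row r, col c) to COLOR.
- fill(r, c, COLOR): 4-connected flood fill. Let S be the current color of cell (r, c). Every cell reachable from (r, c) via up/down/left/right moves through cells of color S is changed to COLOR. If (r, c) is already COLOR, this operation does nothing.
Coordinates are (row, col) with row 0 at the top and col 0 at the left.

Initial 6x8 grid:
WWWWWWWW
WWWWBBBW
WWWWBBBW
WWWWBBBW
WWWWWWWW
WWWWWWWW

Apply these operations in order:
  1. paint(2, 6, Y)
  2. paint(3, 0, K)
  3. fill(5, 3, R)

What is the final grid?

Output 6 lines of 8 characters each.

Answer: RRRRRRRR
RRRRBBBR
RRRRBBYR
KRRRBBBR
RRRRRRRR
RRRRRRRR

Derivation:
After op 1 paint(2,6,Y):
WWWWWWWW
WWWWBBBW
WWWWBBYW
WWWWBBBW
WWWWWWWW
WWWWWWWW
After op 2 paint(3,0,K):
WWWWWWWW
WWWWBBBW
WWWWBBYW
KWWWBBBW
WWWWWWWW
WWWWWWWW
After op 3 fill(5,3,R) [38 cells changed]:
RRRRRRRR
RRRRBBBR
RRRRBBYR
KRRRBBBR
RRRRRRRR
RRRRRRRR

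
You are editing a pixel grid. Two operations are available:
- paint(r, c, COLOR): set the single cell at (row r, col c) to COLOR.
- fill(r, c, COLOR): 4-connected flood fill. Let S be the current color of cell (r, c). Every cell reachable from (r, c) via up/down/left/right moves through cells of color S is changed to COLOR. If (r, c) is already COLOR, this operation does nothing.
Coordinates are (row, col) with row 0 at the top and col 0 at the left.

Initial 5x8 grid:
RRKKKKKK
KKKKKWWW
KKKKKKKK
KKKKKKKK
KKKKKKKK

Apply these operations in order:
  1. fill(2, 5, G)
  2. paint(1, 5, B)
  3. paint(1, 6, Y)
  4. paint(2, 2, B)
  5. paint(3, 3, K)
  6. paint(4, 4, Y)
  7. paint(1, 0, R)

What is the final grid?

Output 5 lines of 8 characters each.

Answer: RRGGGGGG
RGGGGBYW
GGBGGGGG
GGGKGGGG
GGGGYGGG

Derivation:
After op 1 fill(2,5,G) [35 cells changed]:
RRGGGGGG
GGGGGWWW
GGGGGGGG
GGGGGGGG
GGGGGGGG
After op 2 paint(1,5,B):
RRGGGGGG
GGGGGBWW
GGGGGGGG
GGGGGGGG
GGGGGGGG
After op 3 paint(1,6,Y):
RRGGGGGG
GGGGGBYW
GGGGGGGG
GGGGGGGG
GGGGGGGG
After op 4 paint(2,2,B):
RRGGGGGG
GGGGGBYW
GGBGGGGG
GGGGGGGG
GGGGGGGG
After op 5 paint(3,3,K):
RRGGGGGG
GGGGGBYW
GGBGGGGG
GGGKGGGG
GGGGGGGG
After op 6 paint(4,4,Y):
RRGGGGGG
GGGGGBYW
GGBGGGGG
GGGKGGGG
GGGGYGGG
After op 7 paint(1,0,R):
RRGGGGGG
RGGGGBYW
GGBGGGGG
GGGKGGGG
GGGGYGGG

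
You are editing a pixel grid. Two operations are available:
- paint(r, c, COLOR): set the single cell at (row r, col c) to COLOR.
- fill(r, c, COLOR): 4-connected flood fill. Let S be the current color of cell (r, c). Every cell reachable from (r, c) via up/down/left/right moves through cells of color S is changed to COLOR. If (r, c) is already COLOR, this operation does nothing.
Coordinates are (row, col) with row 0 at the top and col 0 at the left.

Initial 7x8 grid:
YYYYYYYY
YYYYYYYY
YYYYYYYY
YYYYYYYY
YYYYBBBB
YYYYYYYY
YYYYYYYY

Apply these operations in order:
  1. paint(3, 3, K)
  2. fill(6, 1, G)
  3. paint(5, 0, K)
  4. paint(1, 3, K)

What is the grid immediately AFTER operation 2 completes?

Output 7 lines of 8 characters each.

Answer: GGGGGGGG
GGGGGGGG
GGGGGGGG
GGGKGGGG
GGGGBBBB
GGGGGGGG
GGGGGGGG

Derivation:
After op 1 paint(3,3,K):
YYYYYYYY
YYYYYYYY
YYYYYYYY
YYYKYYYY
YYYYBBBB
YYYYYYYY
YYYYYYYY
After op 2 fill(6,1,G) [51 cells changed]:
GGGGGGGG
GGGGGGGG
GGGGGGGG
GGGKGGGG
GGGGBBBB
GGGGGGGG
GGGGGGGG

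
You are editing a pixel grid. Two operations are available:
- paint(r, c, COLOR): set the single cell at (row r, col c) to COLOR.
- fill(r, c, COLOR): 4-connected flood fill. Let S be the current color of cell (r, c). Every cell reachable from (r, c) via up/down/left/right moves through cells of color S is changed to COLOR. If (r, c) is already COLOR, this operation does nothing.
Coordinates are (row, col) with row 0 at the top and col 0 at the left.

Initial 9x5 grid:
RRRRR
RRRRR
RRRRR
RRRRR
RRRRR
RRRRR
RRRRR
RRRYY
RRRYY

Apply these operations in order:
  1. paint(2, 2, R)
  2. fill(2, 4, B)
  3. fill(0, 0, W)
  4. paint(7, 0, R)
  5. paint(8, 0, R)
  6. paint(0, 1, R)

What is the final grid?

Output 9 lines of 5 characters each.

After op 1 paint(2,2,R):
RRRRR
RRRRR
RRRRR
RRRRR
RRRRR
RRRRR
RRRRR
RRRYY
RRRYY
After op 2 fill(2,4,B) [41 cells changed]:
BBBBB
BBBBB
BBBBB
BBBBB
BBBBB
BBBBB
BBBBB
BBBYY
BBBYY
After op 3 fill(0,0,W) [41 cells changed]:
WWWWW
WWWWW
WWWWW
WWWWW
WWWWW
WWWWW
WWWWW
WWWYY
WWWYY
After op 4 paint(7,0,R):
WWWWW
WWWWW
WWWWW
WWWWW
WWWWW
WWWWW
WWWWW
RWWYY
WWWYY
After op 5 paint(8,0,R):
WWWWW
WWWWW
WWWWW
WWWWW
WWWWW
WWWWW
WWWWW
RWWYY
RWWYY
After op 6 paint(0,1,R):
WRWWW
WWWWW
WWWWW
WWWWW
WWWWW
WWWWW
WWWWW
RWWYY
RWWYY

Answer: WRWWW
WWWWW
WWWWW
WWWWW
WWWWW
WWWWW
WWWWW
RWWYY
RWWYY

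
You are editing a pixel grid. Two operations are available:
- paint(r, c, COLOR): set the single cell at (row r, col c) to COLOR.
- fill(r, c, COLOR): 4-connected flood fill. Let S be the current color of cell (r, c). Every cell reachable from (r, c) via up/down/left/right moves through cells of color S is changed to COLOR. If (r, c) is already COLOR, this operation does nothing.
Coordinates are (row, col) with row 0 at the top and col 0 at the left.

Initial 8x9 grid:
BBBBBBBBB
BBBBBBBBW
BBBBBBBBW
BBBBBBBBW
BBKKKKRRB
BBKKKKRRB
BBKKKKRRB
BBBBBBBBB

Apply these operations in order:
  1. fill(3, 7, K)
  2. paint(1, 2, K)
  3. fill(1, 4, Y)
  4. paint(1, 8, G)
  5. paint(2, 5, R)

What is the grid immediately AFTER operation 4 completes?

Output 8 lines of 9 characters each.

Answer: YYYYYYYYY
YYYYYYYYG
YYYYYYYYW
YYYYYYYYW
YYYYYYRRY
YYYYYYRRY
YYYYYYRRY
YYYYYYYYY

Derivation:
After op 1 fill(3,7,K) [51 cells changed]:
KKKKKKKKK
KKKKKKKKW
KKKKKKKKW
KKKKKKKKW
KKKKKKRRK
KKKKKKRRK
KKKKKKRRK
KKKKKKKKK
After op 2 paint(1,2,K):
KKKKKKKKK
KKKKKKKKW
KKKKKKKKW
KKKKKKKKW
KKKKKKRRK
KKKKKKRRK
KKKKKKRRK
KKKKKKKKK
After op 3 fill(1,4,Y) [63 cells changed]:
YYYYYYYYY
YYYYYYYYW
YYYYYYYYW
YYYYYYYYW
YYYYYYRRY
YYYYYYRRY
YYYYYYRRY
YYYYYYYYY
After op 4 paint(1,8,G):
YYYYYYYYY
YYYYYYYYG
YYYYYYYYW
YYYYYYYYW
YYYYYYRRY
YYYYYYRRY
YYYYYYRRY
YYYYYYYYY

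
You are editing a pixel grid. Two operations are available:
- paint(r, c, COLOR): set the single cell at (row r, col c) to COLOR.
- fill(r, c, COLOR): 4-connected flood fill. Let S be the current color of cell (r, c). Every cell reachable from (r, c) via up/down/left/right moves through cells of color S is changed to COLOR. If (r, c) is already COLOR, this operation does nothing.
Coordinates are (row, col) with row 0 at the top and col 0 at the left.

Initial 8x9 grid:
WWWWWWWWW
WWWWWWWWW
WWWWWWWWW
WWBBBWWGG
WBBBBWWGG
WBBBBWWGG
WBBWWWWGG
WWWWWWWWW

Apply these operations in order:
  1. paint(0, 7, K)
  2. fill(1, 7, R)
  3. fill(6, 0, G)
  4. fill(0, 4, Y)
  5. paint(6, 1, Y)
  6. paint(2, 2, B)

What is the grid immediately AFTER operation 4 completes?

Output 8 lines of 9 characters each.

After op 1 paint(0,7,K):
WWWWWWWKW
WWWWWWWWW
WWWWWWWWW
WWBBBWWGG
WBBBBWWGG
WBBBBWWGG
WBBWWWWGG
WWWWWWWWW
After op 2 fill(1,7,R) [50 cells changed]:
RRRRRRRKR
RRRRRRRRR
RRRRRRRRR
RRBBBRRGG
RBBBBRRGG
RBBBBRRGG
RBBRRRRGG
RRRRRRRRR
After op 3 fill(6,0,G) [50 cells changed]:
GGGGGGGKG
GGGGGGGGG
GGGGGGGGG
GGBBBGGGG
GBBBBGGGG
GBBBBGGGG
GBBGGGGGG
GGGGGGGGG
After op 4 fill(0,4,Y) [58 cells changed]:
YYYYYYYKY
YYYYYYYYY
YYYYYYYYY
YYBBBYYYY
YBBBBYYYY
YBBBBYYYY
YBBYYYYYY
YYYYYYYYY

Answer: YYYYYYYKY
YYYYYYYYY
YYYYYYYYY
YYBBBYYYY
YBBBBYYYY
YBBBBYYYY
YBBYYYYYY
YYYYYYYYY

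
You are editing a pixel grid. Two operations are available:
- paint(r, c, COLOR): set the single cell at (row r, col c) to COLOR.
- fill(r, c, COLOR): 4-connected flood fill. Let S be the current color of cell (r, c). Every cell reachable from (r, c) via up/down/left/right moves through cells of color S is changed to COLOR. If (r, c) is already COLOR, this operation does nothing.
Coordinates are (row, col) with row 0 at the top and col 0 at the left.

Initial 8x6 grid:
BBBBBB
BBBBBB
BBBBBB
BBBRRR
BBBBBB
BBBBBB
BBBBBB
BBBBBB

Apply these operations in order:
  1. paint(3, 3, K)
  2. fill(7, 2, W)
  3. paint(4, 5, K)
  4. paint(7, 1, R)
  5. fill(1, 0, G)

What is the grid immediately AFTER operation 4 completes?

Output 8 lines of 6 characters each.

Answer: WWWWWW
WWWWWW
WWWWWW
WWWKRR
WWWWWK
WWWWWW
WWWWWW
WRWWWW

Derivation:
After op 1 paint(3,3,K):
BBBBBB
BBBBBB
BBBBBB
BBBKRR
BBBBBB
BBBBBB
BBBBBB
BBBBBB
After op 2 fill(7,2,W) [45 cells changed]:
WWWWWW
WWWWWW
WWWWWW
WWWKRR
WWWWWW
WWWWWW
WWWWWW
WWWWWW
After op 3 paint(4,5,K):
WWWWWW
WWWWWW
WWWWWW
WWWKRR
WWWWWK
WWWWWW
WWWWWW
WWWWWW
After op 4 paint(7,1,R):
WWWWWW
WWWWWW
WWWWWW
WWWKRR
WWWWWK
WWWWWW
WWWWWW
WRWWWW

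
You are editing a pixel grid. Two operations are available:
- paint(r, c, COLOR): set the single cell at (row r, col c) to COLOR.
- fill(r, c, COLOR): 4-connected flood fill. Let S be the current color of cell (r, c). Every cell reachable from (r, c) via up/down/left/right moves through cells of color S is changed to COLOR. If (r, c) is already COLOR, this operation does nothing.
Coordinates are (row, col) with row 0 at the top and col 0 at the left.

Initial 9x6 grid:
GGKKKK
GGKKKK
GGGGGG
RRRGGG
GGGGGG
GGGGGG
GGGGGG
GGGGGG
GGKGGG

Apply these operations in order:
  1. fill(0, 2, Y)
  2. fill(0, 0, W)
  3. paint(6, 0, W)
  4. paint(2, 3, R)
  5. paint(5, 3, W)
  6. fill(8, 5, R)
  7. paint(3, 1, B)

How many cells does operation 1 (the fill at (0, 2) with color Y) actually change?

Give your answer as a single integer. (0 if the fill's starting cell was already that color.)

Answer: 8

Derivation:
After op 1 fill(0,2,Y) [8 cells changed]:
GGYYYY
GGYYYY
GGGGGG
RRRGGG
GGGGGG
GGGGGG
GGGGGG
GGGGGG
GGKGGG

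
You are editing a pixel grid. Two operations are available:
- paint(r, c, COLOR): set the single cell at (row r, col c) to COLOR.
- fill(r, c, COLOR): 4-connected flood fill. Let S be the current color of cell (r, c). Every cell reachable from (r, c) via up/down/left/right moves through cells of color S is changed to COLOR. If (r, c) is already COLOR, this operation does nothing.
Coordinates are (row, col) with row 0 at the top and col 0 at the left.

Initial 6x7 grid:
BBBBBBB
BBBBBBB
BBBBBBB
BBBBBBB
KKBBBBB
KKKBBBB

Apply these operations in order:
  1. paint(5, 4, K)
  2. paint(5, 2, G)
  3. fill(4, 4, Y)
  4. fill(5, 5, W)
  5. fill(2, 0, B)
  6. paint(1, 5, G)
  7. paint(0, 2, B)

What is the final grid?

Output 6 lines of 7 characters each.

Answer: BBBBBBB
BBBBBGB
BBBBBBB
BBBBBBB
KKBBBBB
KKGBKBB

Derivation:
After op 1 paint(5,4,K):
BBBBBBB
BBBBBBB
BBBBBBB
BBBBBBB
KKBBBBB
KKKBKBB
After op 2 paint(5,2,G):
BBBBBBB
BBBBBBB
BBBBBBB
BBBBBBB
KKBBBBB
KKGBKBB
After op 3 fill(4,4,Y) [36 cells changed]:
YYYYYYY
YYYYYYY
YYYYYYY
YYYYYYY
KKYYYYY
KKGYKYY
After op 4 fill(5,5,W) [36 cells changed]:
WWWWWWW
WWWWWWW
WWWWWWW
WWWWWWW
KKWWWWW
KKGWKWW
After op 5 fill(2,0,B) [36 cells changed]:
BBBBBBB
BBBBBBB
BBBBBBB
BBBBBBB
KKBBBBB
KKGBKBB
After op 6 paint(1,5,G):
BBBBBBB
BBBBBGB
BBBBBBB
BBBBBBB
KKBBBBB
KKGBKBB
After op 7 paint(0,2,B):
BBBBBBB
BBBBBGB
BBBBBBB
BBBBBBB
KKBBBBB
KKGBKBB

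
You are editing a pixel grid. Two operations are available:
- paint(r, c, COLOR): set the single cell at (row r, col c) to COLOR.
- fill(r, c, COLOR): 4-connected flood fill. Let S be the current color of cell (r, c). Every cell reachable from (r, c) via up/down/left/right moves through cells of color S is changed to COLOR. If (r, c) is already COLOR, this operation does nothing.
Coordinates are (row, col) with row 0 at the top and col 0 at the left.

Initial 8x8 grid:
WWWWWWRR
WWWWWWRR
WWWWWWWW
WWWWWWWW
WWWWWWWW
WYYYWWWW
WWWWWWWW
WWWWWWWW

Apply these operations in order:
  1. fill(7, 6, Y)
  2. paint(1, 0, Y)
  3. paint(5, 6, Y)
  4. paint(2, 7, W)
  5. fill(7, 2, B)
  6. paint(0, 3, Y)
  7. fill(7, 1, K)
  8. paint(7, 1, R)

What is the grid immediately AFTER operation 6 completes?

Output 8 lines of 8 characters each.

Answer: BBBYBBRR
BBBBBBRR
BBBBBBBW
BBBBBBBB
BBBBBBBB
BBBBBBBB
BBBBBBBB
BBBBBBBB

Derivation:
After op 1 fill(7,6,Y) [57 cells changed]:
YYYYYYRR
YYYYYYRR
YYYYYYYY
YYYYYYYY
YYYYYYYY
YYYYYYYY
YYYYYYYY
YYYYYYYY
After op 2 paint(1,0,Y):
YYYYYYRR
YYYYYYRR
YYYYYYYY
YYYYYYYY
YYYYYYYY
YYYYYYYY
YYYYYYYY
YYYYYYYY
After op 3 paint(5,6,Y):
YYYYYYRR
YYYYYYRR
YYYYYYYY
YYYYYYYY
YYYYYYYY
YYYYYYYY
YYYYYYYY
YYYYYYYY
After op 4 paint(2,7,W):
YYYYYYRR
YYYYYYRR
YYYYYYYW
YYYYYYYY
YYYYYYYY
YYYYYYYY
YYYYYYYY
YYYYYYYY
After op 5 fill(7,2,B) [59 cells changed]:
BBBBBBRR
BBBBBBRR
BBBBBBBW
BBBBBBBB
BBBBBBBB
BBBBBBBB
BBBBBBBB
BBBBBBBB
After op 6 paint(0,3,Y):
BBBYBBRR
BBBBBBRR
BBBBBBBW
BBBBBBBB
BBBBBBBB
BBBBBBBB
BBBBBBBB
BBBBBBBB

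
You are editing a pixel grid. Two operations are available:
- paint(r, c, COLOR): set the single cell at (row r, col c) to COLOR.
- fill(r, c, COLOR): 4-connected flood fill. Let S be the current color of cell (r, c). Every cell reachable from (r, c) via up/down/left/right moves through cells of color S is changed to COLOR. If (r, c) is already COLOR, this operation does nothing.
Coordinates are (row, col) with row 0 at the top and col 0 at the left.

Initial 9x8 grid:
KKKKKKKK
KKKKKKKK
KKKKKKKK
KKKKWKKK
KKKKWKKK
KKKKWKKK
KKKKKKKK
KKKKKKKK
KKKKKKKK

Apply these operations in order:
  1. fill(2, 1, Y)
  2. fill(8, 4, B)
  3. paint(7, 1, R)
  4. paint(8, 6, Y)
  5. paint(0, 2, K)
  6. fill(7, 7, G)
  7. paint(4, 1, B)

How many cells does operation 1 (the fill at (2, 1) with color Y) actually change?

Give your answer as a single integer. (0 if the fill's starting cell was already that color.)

After op 1 fill(2,1,Y) [69 cells changed]:
YYYYYYYY
YYYYYYYY
YYYYYYYY
YYYYWYYY
YYYYWYYY
YYYYWYYY
YYYYYYYY
YYYYYYYY
YYYYYYYY

Answer: 69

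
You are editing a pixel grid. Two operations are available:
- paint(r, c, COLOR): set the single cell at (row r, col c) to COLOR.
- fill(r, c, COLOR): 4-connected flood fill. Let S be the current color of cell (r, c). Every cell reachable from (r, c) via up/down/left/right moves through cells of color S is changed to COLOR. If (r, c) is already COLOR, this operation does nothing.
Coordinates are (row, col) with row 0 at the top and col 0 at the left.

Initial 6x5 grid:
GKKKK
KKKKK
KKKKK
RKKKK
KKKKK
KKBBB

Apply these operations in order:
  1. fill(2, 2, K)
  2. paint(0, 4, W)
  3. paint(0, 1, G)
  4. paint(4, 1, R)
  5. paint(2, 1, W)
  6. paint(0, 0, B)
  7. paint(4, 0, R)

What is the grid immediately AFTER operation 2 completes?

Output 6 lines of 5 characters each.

After op 1 fill(2,2,K) [0 cells changed]:
GKKKK
KKKKK
KKKKK
RKKKK
KKKKK
KKBBB
After op 2 paint(0,4,W):
GKKKW
KKKKK
KKKKK
RKKKK
KKKKK
KKBBB

Answer: GKKKW
KKKKK
KKKKK
RKKKK
KKKKK
KKBBB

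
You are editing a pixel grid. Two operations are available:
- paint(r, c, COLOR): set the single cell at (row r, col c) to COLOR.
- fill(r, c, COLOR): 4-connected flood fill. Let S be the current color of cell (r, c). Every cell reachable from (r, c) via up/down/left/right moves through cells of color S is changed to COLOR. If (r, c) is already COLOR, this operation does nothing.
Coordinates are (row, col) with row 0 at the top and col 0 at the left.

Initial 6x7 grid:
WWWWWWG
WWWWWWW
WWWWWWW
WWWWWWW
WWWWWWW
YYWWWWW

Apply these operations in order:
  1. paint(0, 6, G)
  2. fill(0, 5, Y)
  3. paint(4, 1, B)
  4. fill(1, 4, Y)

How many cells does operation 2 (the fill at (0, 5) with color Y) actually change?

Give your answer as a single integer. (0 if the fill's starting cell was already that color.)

Answer: 39

Derivation:
After op 1 paint(0,6,G):
WWWWWWG
WWWWWWW
WWWWWWW
WWWWWWW
WWWWWWW
YYWWWWW
After op 2 fill(0,5,Y) [39 cells changed]:
YYYYYYG
YYYYYYY
YYYYYYY
YYYYYYY
YYYYYYY
YYYYYYY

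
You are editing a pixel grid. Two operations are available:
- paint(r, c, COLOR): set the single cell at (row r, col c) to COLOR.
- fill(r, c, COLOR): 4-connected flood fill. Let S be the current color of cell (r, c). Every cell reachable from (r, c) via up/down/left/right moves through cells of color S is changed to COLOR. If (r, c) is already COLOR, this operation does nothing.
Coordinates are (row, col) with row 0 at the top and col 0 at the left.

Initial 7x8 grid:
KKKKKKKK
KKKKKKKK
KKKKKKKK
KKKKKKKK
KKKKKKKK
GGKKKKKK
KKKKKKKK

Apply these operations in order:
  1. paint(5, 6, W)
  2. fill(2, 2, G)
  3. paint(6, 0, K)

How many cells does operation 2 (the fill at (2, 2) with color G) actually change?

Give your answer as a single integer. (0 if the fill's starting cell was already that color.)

Answer: 53

Derivation:
After op 1 paint(5,6,W):
KKKKKKKK
KKKKKKKK
KKKKKKKK
KKKKKKKK
KKKKKKKK
GGKKKKWK
KKKKKKKK
After op 2 fill(2,2,G) [53 cells changed]:
GGGGGGGG
GGGGGGGG
GGGGGGGG
GGGGGGGG
GGGGGGGG
GGGGGGWG
GGGGGGGG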